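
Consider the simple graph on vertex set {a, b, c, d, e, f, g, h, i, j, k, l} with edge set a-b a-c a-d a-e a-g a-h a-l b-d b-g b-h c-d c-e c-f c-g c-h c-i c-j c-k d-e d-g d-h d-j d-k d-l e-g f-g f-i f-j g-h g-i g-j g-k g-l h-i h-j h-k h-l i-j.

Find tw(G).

A width-4 tree decomposition is:
Bags: B1 = {a, c, d, g, h}  B2 = {a, c, d, e, g}  B3 = {a, b, d, g, h}  B4 = {c, d, g, h, j}  B5 = {c, d, g, h, k}  B6 = {a, d, g, h, l}  B7 = {c, g, h, i, j}  B8 = {c, f, g, i, j}
Tree: B1–B2, B1–B3, B1–B4, B1–B5, B3–B6, B4–B7, B7–B8
Every bag has size at most 5, so the width is 5 − 1 = 4 and tw(G) ≤ 4. Conversely, {a, c, d, e, g} is a clique of size 5, and the vertices of any clique must share a bag in every tree decomposition; so some bag has ≥ 5 vertices and tw(G) ≥ 4. Therefore the treewidth is 4.

4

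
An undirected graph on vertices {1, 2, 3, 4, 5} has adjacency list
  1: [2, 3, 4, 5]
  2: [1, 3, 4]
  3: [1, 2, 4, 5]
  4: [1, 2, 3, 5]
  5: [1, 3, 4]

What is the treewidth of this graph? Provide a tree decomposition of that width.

Every bag has size at most 4, so the width is 4 − 1 = 3 and tw(G) ≤ 3. Conversely, {1, 2, 3, 4} is a clique of size 4, and the vertices of any clique must share a bag in every tree decomposition; so some bag has ≥ 4 vertices and tw(G) ≥ 3. Therefore the treewidth is 3.

Treewidth 3.
One optimal decomposition is:
Bags: B1 = {1, 3, 4, 5}  B2 = {1, 2, 3, 4}
Tree: B1–B2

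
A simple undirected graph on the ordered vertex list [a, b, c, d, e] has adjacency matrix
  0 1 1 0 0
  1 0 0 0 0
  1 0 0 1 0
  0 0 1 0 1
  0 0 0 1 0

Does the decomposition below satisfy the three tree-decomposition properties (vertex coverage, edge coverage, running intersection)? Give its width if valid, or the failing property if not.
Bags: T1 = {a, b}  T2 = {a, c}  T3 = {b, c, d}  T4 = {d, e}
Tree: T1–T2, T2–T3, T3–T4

A tree decomposition must satisfy three properties: every vertex lies in some bag; for every edge, both endpoints lie together in some bag; and for every vertex, the bags containing it form a connected subtree. Here bags containing vertex b are not connected in the tree, so the decomposition is invalid.

No — bags containing vertex b are not connected in the tree.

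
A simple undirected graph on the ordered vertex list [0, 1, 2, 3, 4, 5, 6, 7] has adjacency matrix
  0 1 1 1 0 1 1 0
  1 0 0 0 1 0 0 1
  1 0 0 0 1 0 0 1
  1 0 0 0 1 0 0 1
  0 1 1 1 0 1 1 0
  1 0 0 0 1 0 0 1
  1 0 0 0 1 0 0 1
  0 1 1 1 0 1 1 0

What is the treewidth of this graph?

3

A width-3 tree decomposition is:
Bags: B1 = {0, 4, 6, 7}  B2 = {0, 1, 4, 7}  B3 = {0, 4, 5, 7}  B4 = {0, 3, 4, 7}  B5 = {0, 2, 4, 7}
Tree: B1–B2, B2–B3, B3–B4, B4–B5
Each bag holds 4 vertices, so the decomposition has width 3, which upper-bounds the treewidth. For the lower bound: the 4 vertex sets {0,6}, {1,4}, {7}, {5} are disjoint, each induces a connected subgraph, and every pair is joined by at least one edge of G. Contracting each set to a single vertex therefore yields K_{4} as a minor, and since treewidth is minor-monotone, tw(G) ≥ tw(K_{4}) = 3. The upper and lower bounds meet at 3, so that is the treewidth.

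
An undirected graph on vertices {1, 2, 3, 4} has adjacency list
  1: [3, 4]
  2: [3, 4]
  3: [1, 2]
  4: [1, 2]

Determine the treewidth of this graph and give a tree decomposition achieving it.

Treewidth 2.
One such decomposition:
Bags: B1 = {2, 3, 4}  B2 = {1, 3, 4}
Tree: B1–B2

The largest bag has 3 vertices, giving width 2; this decomposition certifies tw(G) ≤ 2. The edges 3–2–4–1–3 form a cycle, so G is not a tree and its treewidth is at least 2. The upper and lower bounds meet at 2, so that is the treewidth.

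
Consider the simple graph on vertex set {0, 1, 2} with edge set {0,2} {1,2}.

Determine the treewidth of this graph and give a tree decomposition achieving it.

The largest bag has 2 vertices, giving width 1; this decomposition certifies tw(G) ≤ 1. Any graph with an edge has treewidth ≥ 1, and G has the edge 2–0. Therefore the treewidth is 1.

Treewidth 1.
One optimal decomposition is:
Bags: B1 = {0, 2}  B2 = {1, 2}
Tree: B1–B2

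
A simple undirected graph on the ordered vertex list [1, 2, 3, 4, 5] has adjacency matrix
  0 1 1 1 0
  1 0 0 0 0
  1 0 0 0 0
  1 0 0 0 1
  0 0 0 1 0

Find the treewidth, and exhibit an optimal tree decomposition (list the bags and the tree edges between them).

Every bag has size at most 2, so the width is 2 − 1 = 1 and tw(G) ≤ 1. Any graph with an edge has treewidth ≥ 1, and G has the edge 1–3. Hence tw(G) = 1 exactly.

Treewidth 1.
One such decomposition:
Bags: B1 = {1, 3}  B2 = {1, 4}  B3 = {4, 5}  B4 = {1, 2}
Tree: B1–B2, B2–B3, B2–B4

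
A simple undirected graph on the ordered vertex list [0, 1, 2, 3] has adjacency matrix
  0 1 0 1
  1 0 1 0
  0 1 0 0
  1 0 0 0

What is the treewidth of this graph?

A width-1 tree decomposition is:
Bags: B1 = {1, 2}  B2 = {0, 1}  B3 = {0, 3}
Tree: B1–B2, B2–B3
Each bag holds 2 vertices, so the decomposition has width 1, which upper-bounds the treewidth. G has an edge, so its treewidth is at least 1. Combining the bounds, tw(G) = 1.

1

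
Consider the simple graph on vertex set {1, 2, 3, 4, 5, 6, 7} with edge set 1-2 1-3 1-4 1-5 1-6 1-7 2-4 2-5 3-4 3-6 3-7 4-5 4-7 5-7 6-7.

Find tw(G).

3

A width-3 tree decomposition is:
Bags: B1 = {1, 3, 4, 7}  B2 = {1, 3, 6, 7}  B3 = {1, 4, 5, 7}  B4 = {1, 2, 4, 5}
Tree: B1–B2, B1–B3, B3–B4
Each bag holds 4 vertices, so the decomposition has width 3, which upper-bounds the treewidth. On the other hand G contains the 4-clique {1, 3, 4, 7}. A clique must lie in a single bag of any decomposition, so no decomposition can have width below 3. Hence tw(G) = 3 exactly.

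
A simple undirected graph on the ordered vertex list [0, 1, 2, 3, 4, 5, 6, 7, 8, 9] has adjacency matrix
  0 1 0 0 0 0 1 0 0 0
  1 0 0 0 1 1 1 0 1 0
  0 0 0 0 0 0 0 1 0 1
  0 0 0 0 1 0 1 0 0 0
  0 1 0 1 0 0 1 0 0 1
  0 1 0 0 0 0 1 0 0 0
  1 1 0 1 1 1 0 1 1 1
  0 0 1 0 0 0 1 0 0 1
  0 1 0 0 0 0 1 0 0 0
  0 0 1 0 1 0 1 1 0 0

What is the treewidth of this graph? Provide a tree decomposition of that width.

Every bag has size at most 3, so the width is 3 − 1 = 2 and tw(G) ≤ 2. On the other hand G contains the 3-clique {2, 7, 9}. A clique must lie in a single bag of any decomposition, so no decomposition can have width below 2. The upper and lower bounds meet at 2, so that is the treewidth.

Treewidth 2.
One optimal decomposition is:
Bags: B1 = {1, 4, 6}  B2 = {1, 6, 8}  B3 = {0, 1, 6}  B4 = {3, 4, 6}  B5 = {4, 6, 9}  B6 = {6, 7, 9}  B7 = {2, 7, 9}  B8 = {1, 5, 6}
Tree: B1–B2, B2–B3, B1–B4, B4–B5, B5–B6, B6–B7, B2–B8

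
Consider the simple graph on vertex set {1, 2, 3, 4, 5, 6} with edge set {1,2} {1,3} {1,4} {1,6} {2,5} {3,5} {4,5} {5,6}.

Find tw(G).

A width-2 tree decomposition is:
Bags: B1 = {1, 5, 6}  B2 = {1, 3, 5}  B3 = {1, 2, 5}  B4 = {1, 4, 5}
Tree: B1–B2, B2–B3, B3–B4
Every bag has size at most 3, so the width is 3 − 1 = 2 and tw(G) ≤ 2. For the lower bound, G contains the cycle 1–6–5–3–1, so G is not a forest; only forests have treewidth ≤ 1, hence tw(G) ≥ 2. Combining the bounds, tw(G) = 2.

2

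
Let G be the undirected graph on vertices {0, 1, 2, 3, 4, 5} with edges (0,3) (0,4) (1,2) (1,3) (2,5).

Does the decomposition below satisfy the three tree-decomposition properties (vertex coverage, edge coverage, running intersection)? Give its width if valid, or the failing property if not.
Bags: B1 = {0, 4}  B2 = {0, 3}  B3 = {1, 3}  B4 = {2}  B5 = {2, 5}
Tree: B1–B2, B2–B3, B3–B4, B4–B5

No — edge (1,2) lies in no bag.

A tree decomposition must satisfy three properties: every vertex lies in some bag; for every edge, both endpoints lie together in some bag; and for every vertex, the bags containing it form a connected subtree. Here edge (1,2) lies in no bag, so the decomposition is invalid.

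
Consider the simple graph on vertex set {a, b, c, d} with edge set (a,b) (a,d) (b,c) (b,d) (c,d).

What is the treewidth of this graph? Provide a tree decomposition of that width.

The largest bag has 3 vertices, giving width 2; this decomposition certifies tw(G) ≤ 2. For the lower bound, the 3 vertices {b, c, d} are pairwise adjacent, and any tree decomposition puts a clique entirely inside one bag — forcing width ≥ 2. The upper and lower bounds meet at 2, so that is the treewidth.

Treewidth 2.
One such decomposition:
Bags: B1 = {a, b, d}  B2 = {b, c, d}
Tree: B1–B2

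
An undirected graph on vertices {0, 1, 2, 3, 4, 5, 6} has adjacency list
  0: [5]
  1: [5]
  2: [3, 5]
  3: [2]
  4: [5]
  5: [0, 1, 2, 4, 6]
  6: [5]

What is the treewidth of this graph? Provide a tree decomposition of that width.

Treewidth 1.
One such decomposition:
Bags: B1 = {2, 5}  B2 = {1, 5}  B3 = {2, 3}  B4 = {0, 5}  B5 = {5, 6}  B6 = {4, 5}
Tree: B1–B2, B1–B3, B2–B4, B1–B5, B4–B6

The largest bag has 2 vertices, giving width 1; this decomposition certifies tw(G) ≤ 1. Since G has at least one edge (e.g. 2–5), it is not an edgeless graph, so tw(G) ≥ 1. Hence tw(G) = 1 exactly.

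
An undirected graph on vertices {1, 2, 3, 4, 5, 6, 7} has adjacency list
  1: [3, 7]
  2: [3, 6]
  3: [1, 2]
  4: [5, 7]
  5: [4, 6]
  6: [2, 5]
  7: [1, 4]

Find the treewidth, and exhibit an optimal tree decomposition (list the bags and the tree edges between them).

Treewidth 2.
One optimal decomposition is:
Bags: B1 = {4, 5, 6}  B2 = {4, 6, 7}  B3 = {1, 6, 7}  B4 = {1, 3, 6}  B5 = {2, 3, 6}
Tree: B1–B2, B2–B3, B3–B4, B4–B5

Every bag has size at most 3, so the width is 3 − 1 = 2 and tw(G) ≤ 2. For the lower bound, G contains the cycle 6–5–4–7–1–3–2–6, so G is not a forest; only forests have treewidth ≤ 1, hence tw(G) ≥ 2. The upper and lower bounds meet at 2, so that is the treewidth.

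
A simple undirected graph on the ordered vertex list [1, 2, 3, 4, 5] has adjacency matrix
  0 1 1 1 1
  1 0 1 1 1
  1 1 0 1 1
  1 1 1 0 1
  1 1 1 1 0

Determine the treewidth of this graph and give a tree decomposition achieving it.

With just one bag of size 5, the width is 5 − 1 = 4, so tw(G) ≤ 4. On the other hand G contains the 5-clique {1, 2, 3, 4, 5}. A clique must lie in a single bag of any decomposition, so no decomposition can have width below 4. Therefore the treewidth is 4.

Treewidth 4.
One such decomposition:
Bags: B1 = {1, 2, 3, 4, 5}
Tree: (single bag)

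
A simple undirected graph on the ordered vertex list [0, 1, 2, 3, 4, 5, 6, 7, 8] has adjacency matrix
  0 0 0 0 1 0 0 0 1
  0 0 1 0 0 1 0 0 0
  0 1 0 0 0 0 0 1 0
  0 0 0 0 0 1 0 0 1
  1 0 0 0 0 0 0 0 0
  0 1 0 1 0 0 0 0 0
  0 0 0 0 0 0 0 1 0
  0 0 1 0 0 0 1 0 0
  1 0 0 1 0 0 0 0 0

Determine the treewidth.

A width-1 tree decomposition is:
Bags: B1 = {6, 7}  B2 = {2, 7}  B3 = {1, 2}  B4 = {1, 5}  B5 = {3, 5}  B6 = {3, 8}  B7 = {0, 8}  B8 = {0, 4}
Tree: B1–B2, B2–B3, B3–B4, B4–B5, B5–B6, B6–B7, B7–B8
Every bag has size at most 2, so the width is 2 − 1 = 1 and tw(G) ≤ 1. G has an edge, so its treewidth is at least 1. Hence tw(G) = 1 exactly.

1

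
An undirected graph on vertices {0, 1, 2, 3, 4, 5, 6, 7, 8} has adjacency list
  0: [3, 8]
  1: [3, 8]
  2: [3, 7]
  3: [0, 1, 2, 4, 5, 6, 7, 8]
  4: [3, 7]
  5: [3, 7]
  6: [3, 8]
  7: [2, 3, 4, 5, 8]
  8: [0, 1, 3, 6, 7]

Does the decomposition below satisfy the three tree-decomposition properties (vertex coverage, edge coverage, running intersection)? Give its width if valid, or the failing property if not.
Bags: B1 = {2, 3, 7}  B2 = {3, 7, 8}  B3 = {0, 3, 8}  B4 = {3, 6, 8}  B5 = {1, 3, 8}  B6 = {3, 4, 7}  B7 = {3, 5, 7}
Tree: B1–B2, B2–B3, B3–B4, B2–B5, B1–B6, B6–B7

Every vertex of G appears in some bag (union = {0, 1, 2, 3, 4, 5, 6, 7, 8}); every edge is covered by a bag; and for each vertex v the set of bags containing v is connected in the bag tree. The decomposition is therefore valid. The largest bag has 3 vertices, so the width is 2.

Yes; width 2.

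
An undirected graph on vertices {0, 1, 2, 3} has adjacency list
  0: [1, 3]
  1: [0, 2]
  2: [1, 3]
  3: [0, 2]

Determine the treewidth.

A width-2 tree decomposition is:
Bags: B1 = {0, 1, 3}  B2 = {1, 2, 3}
Tree: B1–B2
Every bag has size at most 3, so the width is 3 − 1 = 2 and tw(G) ≤ 2. The edges 3–0–1–2–3 form a cycle, so G is not a tree and its treewidth is at least 2. Therefore the treewidth is 2.

2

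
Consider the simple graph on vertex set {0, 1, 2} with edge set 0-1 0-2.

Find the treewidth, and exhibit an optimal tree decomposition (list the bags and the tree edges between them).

The largest bag has 2 vertices, giving width 1; this decomposition certifies tw(G) ≤ 1. Any graph with an edge has treewidth ≥ 1, and G has the edge 1–0. The upper and lower bounds meet at 1, so that is the treewidth.

Treewidth 1.
One optimal decomposition is:
Bags: B1 = {0, 1}  B2 = {0, 2}
Tree: B1–B2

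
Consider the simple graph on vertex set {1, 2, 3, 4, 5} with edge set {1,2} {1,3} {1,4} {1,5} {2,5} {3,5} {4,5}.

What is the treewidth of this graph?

A width-2 tree decomposition is:
Bags: B1 = {1, 4, 5}  B2 = {1, 2, 5}  B3 = {1, 3, 5}
Tree: B1–B2, B1–B3
Every bag has size at most 3, so the width is 3 − 1 = 2 and tw(G) ≤ 2. On the other hand G contains the 3-clique {1, 2, 5}. A clique must lie in a single bag of any decomposition, so no decomposition can have width below 2. Combining the bounds, tw(G) = 2.

2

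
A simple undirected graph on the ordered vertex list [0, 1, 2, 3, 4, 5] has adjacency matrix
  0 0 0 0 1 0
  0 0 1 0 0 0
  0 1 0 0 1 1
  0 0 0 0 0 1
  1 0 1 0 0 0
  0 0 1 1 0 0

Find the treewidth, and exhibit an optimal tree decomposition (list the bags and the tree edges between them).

Treewidth 1.
One such decomposition:
Bags: B1 = {2, 4}  B2 = {2, 5}  B3 = {3, 5}  B4 = {1, 2}  B5 = {0, 4}
Tree: B1–B2, B2–B3, B1–B4, B1–B5

Every bag has size at most 2, so the width is 2 − 1 = 1 and tw(G) ≤ 1. Since G has at least one edge (e.g. 2–4), it is not an edgeless graph, so tw(G) ≥ 1. The upper and lower bounds meet at 1, so that is the treewidth.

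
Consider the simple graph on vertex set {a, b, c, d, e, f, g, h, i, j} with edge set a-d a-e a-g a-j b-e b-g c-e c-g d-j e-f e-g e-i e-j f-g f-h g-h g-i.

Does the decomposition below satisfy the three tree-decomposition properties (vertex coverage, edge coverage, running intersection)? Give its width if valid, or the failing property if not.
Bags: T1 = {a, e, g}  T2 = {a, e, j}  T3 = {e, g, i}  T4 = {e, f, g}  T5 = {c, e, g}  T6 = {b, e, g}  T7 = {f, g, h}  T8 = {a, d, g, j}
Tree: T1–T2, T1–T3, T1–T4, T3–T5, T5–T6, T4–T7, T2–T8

No — bags containing vertex g are not connected in the tree.

A tree decomposition must satisfy three properties: every vertex lies in some bag; for every edge, both endpoints lie together in some bag; and for every vertex, the bags containing it form a connected subtree. Here bags containing vertex g are not connected in the tree, so the decomposition is invalid.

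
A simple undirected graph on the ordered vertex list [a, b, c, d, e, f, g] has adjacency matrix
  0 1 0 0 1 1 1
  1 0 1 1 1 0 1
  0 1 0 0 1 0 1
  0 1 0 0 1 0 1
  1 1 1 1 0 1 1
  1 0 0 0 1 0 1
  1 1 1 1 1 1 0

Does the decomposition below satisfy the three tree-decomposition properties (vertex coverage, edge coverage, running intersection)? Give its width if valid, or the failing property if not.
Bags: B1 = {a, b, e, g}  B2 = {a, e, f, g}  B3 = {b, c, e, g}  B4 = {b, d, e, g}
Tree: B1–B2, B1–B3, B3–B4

Yes; width 3.

Every vertex of G appears in some bag (union = {a, b, c, d, e, f, g}); every edge is covered by a bag; and for each vertex v the set of bags containing v is connected in the bag tree. The decomposition is therefore valid. The largest bag has 4 vertices, so the width is 3.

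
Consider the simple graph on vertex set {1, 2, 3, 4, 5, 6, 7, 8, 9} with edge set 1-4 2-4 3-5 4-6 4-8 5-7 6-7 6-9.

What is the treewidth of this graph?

1

A width-1 tree decomposition is:
Bags: B1 = {1, 4}  B2 = {4, 6}  B3 = {4, 8}  B4 = {6, 7}  B5 = {5, 7}  B6 = {2, 4}  B7 = {6, 9}  B8 = {3, 5}
Tree: B1–B2, B1–B3, B2–B4, B4–B5, B3–B6, B4–B7, B5–B8
The largest bag has 2 vertices, giving width 1; this decomposition certifies tw(G) ≤ 1. G has an edge, so its treewidth is at least 1. Hence tw(G) = 1 exactly.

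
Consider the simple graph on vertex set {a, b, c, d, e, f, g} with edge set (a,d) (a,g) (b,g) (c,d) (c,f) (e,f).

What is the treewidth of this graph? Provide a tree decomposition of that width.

The largest bag has 2 vertices, giving width 1; this decomposition certifies tw(G) ≤ 1. Any graph with an edge has treewidth ≥ 1, and G has the edge e–f. The upper and lower bounds meet at 1, so that is the treewidth.

Treewidth 1.
One optimal decomposition is:
Bags: B1 = {e, f}  B2 = {c, f}  B3 = {c, d}  B4 = {a, d}  B5 = {a, g}  B6 = {b, g}
Tree: B1–B2, B2–B3, B3–B4, B4–B5, B5–B6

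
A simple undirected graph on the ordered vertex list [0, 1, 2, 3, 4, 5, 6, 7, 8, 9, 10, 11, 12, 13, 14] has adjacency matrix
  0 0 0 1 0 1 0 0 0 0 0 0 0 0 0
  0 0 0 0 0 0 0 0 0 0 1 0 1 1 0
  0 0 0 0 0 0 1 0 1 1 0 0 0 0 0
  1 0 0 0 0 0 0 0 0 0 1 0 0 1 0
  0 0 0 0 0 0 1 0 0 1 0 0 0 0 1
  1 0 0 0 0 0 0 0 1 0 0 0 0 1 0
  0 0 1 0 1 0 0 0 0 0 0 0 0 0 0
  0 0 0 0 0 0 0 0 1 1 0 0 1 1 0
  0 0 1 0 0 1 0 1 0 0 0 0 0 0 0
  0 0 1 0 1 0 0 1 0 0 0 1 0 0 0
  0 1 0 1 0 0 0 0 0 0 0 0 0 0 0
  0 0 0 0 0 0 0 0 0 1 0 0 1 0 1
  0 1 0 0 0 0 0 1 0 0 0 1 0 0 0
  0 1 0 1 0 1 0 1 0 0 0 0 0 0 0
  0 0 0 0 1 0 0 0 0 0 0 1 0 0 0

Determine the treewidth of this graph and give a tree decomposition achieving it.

Every bag has size at most 4, so the width is 4 − 1 = 3 and tw(G) ≤ 3. For the lower bound: the 4 vertex sets {4,6,14}, {2}, {9}, {7,8,11,12} are disjoint, each induces a connected subgraph, and every pair is joined by at least one edge of G. Contracting each set to a single vertex therefore yields K_{4} as a minor, and since treewidth is minor-monotone, tw(G) ≥ tw(K_{4}) = 3. Hence tw(G) = 3 exactly.

Treewidth 3.
Bags: B1 = {2, 4, 6, 14}  B2 = {2, 4, 9, 14}  B3 = {2, 9, 11, 14}  B4 = {2, 8, 9, 11}  B5 = {7, 8, 9, 11}  B6 = {7, 8, 11, 12}  B7 = {5, 7, 8, 12}  B8 = {5, 7, 12, 13}  B9 = {1, 5, 12, 13}  B10 = {0, 1, 5, 13}  B11 = {0, 1, 3, 13}  B12 = {0, 1, 3, 10}
Tree: B1–B2, B2–B3, B3–B4, B4–B5, B5–B6, B6–B7, B7–B8, B8–B9, B9–B10, B10–B11, B11–B12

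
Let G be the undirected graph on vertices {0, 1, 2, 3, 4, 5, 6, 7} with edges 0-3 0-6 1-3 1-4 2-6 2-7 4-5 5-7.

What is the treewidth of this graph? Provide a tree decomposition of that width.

Each bag holds 3 vertices, so the decomposition has width 2, which upper-bounds the treewidth. For the lower bound, G contains the cycle 2–6–0–3–1–4–5–7–2, so G is not a forest; only forests have treewidth ≤ 1, hence tw(G) ≥ 2. Combining the bounds, tw(G) = 2.

Treewidth 2.
Bags: B1 = {0, 2, 6}  B2 = {0, 2, 3}  B3 = {1, 2, 3}  B4 = {1, 2, 4}  B5 = {2, 4, 5}  B6 = {2, 5, 7}
Tree: B1–B2, B2–B3, B3–B4, B4–B5, B5–B6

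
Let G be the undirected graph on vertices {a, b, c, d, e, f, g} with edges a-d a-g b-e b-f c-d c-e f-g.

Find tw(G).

A width-2 tree decomposition is:
Bags: B1 = {b, e, f}  B2 = {e, f, g}  B3 = {a, e, g}  B4 = {a, d, e}  B5 = {c, d, e}
Tree: B1–B2, B2–B3, B3–B4, B4–B5
The largest bag has 3 vertices, giving width 2; this decomposition certifies tw(G) ≤ 2. For the lower bound, G contains the cycle e–b–f–g–a–d–c–e, so G is not a forest; only forests have treewidth ≤ 1, hence tw(G) ≥ 2. Combining the bounds, tw(G) = 2.

2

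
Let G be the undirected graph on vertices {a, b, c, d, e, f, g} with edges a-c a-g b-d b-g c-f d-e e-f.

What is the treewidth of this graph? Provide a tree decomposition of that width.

Each bag holds 3 vertices, so the decomposition has width 2, which upper-bounds the treewidth. The edges a–g–b–d–e–f–c–a form a cycle, so G is not a tree and its treewidth is at least 2. Hence tw(G) = 2 exactly.

Treewidth 2.
One such decomposition:
Bags: B1 = {a, b, g}  B2 = {a, b, d}  B3 = {a, d, e}  B4 = {a, e, f}  B5 = {a, c, f}
Tree: B1–B2, B2–B3, B3–B4, B4–B5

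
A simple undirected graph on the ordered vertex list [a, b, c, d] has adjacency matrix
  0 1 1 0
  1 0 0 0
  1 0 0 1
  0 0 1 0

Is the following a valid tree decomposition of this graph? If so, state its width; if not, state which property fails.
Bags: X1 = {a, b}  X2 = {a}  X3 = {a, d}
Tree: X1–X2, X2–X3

A tree decomposition must satisfy three properties: every vertex lies in some bag; for every edge, both endpoints lie together in some bag; and for every vertex, the bags containing it form a connected subtree. Here vertex c appears in no bag, so the decomposition is invalid.

No — vertex c appears in no bag.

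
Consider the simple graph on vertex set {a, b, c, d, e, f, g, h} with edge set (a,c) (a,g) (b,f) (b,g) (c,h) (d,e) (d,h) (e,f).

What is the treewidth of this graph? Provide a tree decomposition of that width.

Treewidth 2.
One optimal decomposition is:
Bags: B1 = {a, b, g}  B2 = {a, b, c}  B3 = {b, c, h}  B4 = {b, d, h}  B5 = {b, d, e}  B6 = {b, e, f}
Tree: B1–B2, B2–B3, B3–B4, B4–B5, B5–B6

The largest bag has 3 vertices, giving width 2; this decomposition certifies tw(G) ≤ 2. Since b–g–a–c–h–d–e–f–b is a cycle in G, G is not acyclic. Forests are exactly the graphs of treewidth ≤ 1, so tw(G) ≥ 2. Therefore the treewidth is 2.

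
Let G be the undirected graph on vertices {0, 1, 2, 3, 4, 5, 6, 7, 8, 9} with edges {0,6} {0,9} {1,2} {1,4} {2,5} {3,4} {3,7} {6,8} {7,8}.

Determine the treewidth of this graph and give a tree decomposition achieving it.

Each bag holds 2 vertices, so the decomposition has width 1, which upper-bounds the treewidth. Any graph with an edge has treewidth ≥ 1, and G has the edge 5–2. The upper and lower bounds meet at 1, so that is the treewidth.

Treewidth 1.
One optimal decomposition is:
Bags: B1 = {2, 5}  B2 = {1, 2}  B3 = {1, 4}  B4 = {3, 4}  B5 = {3, 7}  B6 = {7, 8}  B7 = {6, 8}  B8 = {0, 6}  B9 = {0, 9}
Tree: B1–B2, B2–B3, B3–B4, B4–B5, B5–B6, B6–B7, B7–B8, B8–B9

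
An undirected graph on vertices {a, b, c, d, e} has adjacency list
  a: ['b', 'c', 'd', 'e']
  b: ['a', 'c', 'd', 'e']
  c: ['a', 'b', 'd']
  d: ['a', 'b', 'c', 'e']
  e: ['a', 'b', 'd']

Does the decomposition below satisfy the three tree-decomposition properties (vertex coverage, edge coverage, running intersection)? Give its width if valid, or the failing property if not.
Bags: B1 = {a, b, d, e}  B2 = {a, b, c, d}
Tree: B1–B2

Yes; width 3.

Every vertex of G appears in some bag (union = {a, b, c, d, e}); every edge is covered by a bag; and for each vertex v the set of bags containing v is connected in the bag tree. The decomposition is therefore valid. The largest bag has 4 vertices, so the width is 3.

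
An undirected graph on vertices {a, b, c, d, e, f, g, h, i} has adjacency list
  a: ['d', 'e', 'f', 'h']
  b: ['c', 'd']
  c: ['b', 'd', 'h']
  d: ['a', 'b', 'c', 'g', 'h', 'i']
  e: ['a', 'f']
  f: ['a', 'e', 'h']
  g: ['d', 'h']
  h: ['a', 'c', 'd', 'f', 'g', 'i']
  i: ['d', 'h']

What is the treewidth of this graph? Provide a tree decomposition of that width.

Treewidth 2.
Bags: B1 = {a, f, h}  B2 = {a, d, h}  B3 = {d, g, h}  B4 = {a, e, f}  B5 = {d, h, i}  B6 = {c, d, h}  B7 = {b, c, d}
Tree: B1–B2, B2–B3, B1–B4, B2–B5, B5–B6, B6–B7

The largest bag has 3 vertices, giving width 2; this decomposition certifies tw(G) ≤ 2. On the other hand G contains the 3-clique {d, g, h}. A clique must lie in a single bag of any decomposition, so no decomposition can have width below 2. Therefore the treewidth is 2.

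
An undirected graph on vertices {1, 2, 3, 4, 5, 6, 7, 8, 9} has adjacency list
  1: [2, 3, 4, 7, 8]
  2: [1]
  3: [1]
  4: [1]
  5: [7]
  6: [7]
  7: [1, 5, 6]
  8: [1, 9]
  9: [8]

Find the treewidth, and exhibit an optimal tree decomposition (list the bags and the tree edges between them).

The largest bag has 2 vertices, giving width 1; this decomposition certifies tw(G) ≤ 1. G has an edge, so its treewidth is at least 1. Hence tw(G) = 1 exactly.

Treewidth 1.
One such decomposition:
Bags: B1 = {1, 2}  B2 = {1, 8}  B3 = {1, 3}  B4 = {1, 7}  B5 = {6, 7}  B6 = {8, 9}  B7 = {1, 4}  B8 = {5, 7}
Tree: B1–B2, B2–B3, B3–B4, B4–B5, B2–B6, B2–B7, B4–B8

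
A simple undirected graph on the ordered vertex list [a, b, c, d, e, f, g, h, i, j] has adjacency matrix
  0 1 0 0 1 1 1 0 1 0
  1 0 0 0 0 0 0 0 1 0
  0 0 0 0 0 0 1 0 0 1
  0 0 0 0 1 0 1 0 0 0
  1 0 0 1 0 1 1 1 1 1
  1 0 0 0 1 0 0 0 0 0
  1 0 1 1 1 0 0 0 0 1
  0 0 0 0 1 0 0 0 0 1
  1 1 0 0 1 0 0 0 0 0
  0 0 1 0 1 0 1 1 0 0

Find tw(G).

A width-2 tree decomposition is:
Bags: B1 = {a, e, g}  B2 = {a, e, i}  B3 = {a, e, f}  B4 = {a, b, i}  B5 = {e, g, j}  B6 = {d, e, g}  B7 = {e, h, j}  B8 = {c, g, j}
Tree: B1–B2, B2–B3, B2–B4, B1–B5, B5–B6, B5–B7, B5–B8
The largest bag has 3 vertices, giving width 2; this decomposition certifies tw(G) ≤ 2. On the other hand G contains the 3-clique {d, e, g}. A clique must lie in a single bag of any decomposition, so no decomposition can have width below 2. The upper and lower bounds meet at 2, so that is the treewidth.

2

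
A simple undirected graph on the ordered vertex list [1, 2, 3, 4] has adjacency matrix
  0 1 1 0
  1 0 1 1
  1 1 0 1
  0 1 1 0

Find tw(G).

A width-2 tree decomposition is:
Bags: B1 = {1, 2, 3}  B2 = {2, 3, 4}
Tree: B1–B2
The largest bag has 3 vertices, giving width 2; this decomposition certifies tw(G) ≤ 2. On the other hand G contains the 3-clique {1, 2, 3}. A clique must lie in a single bag of any decomposition, so no decomposition can have width below 2. The upper and lower bounds meet at 2, so that is the treewidth.

2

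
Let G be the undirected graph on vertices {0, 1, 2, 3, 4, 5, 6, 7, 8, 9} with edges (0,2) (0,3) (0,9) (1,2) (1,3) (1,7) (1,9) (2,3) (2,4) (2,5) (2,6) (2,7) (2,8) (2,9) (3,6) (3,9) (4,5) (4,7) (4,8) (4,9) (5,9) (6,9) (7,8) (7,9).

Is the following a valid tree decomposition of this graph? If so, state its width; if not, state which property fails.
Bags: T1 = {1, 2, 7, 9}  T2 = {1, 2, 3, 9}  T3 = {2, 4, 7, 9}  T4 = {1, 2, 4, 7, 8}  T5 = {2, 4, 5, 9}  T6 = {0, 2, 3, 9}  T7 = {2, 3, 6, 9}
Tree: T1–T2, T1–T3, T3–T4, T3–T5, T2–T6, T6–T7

A tree decomposition must satisfy three properties: every vertex lies in some bag; for every edge, both endpoints lie together in some bag; and for every vertex, the bags containing it form a connected subtree. Here bags containing vertex 1 are not connected in the tree, so the decomposition is invalid.

No — bags containing vertex 1 are not connected in the tree.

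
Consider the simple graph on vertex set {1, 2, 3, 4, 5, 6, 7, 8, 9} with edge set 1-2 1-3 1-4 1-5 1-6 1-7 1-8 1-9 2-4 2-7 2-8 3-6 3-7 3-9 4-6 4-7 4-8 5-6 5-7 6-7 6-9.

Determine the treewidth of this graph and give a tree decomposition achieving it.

The largest bag has 4 vertices, giving width 3; this decomposition certifies tw(G) ≤ 3. Conversely, {1, 2, 4, 8} is a clique of size 4, and the vertices of any clique must share a bag in every tree decomposition; so some bag has ≥ 4 vertices and tw(G) ≥ 3. The upper and lower bounds meet at 3, so that is the treewidth.

Treewidth 3.
One such decomposition:
Bags: B1 = {1, 5, 6, 7}  B2 = {1, 4, 6, 7}  B3 = {1, 2, 4, 7}  B4 = {1, 3, 6, 7}  B5 = {1, 3, 6, 9}  B6 = {1, 2, 4, 8}
Tree: B1–B2, B2–B3, B2–B4, B4–B5, B3–B6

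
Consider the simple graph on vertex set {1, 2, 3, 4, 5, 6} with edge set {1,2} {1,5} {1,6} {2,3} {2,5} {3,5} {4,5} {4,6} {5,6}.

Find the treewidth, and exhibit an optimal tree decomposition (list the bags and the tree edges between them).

Treewidth 2.
Bags: B1 = {2, 3, 5}  B2 = {1, 2, 5}  B3 = {1, 5, 6}  B4 = {4, 5, 6}
Tree: B1–B2, B2–B3, B3–B4

The largest bag has 3 vertices, giving width 2; this decomposition certifies tw(G) ≤ 2. On the other hand G contains the 3-clique {1, 2, 5}. A clique must lie in a single bag of any decomposition, so no decomposition can have width below 2. Combining the bounds, tw(G) = 2.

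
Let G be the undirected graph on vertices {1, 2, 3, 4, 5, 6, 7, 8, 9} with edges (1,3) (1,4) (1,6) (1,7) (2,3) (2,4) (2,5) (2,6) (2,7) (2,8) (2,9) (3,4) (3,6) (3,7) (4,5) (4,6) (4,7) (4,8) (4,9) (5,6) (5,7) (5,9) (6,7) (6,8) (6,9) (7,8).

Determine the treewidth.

4

A width-4 tree decomposition is:
Bags: B1 = {2, 3, 4, 6, 7}  B2 = {2, 4, 5, 6, 7}  B3 = {2, 4, 5, 6, 9}  B4 = {1, 3, 4, 6, 7}  B5 = {2, 4, 6, 7, 8}
Tree: B1–B2, B2–B3, B1–B4, B1–B5
Every bag has size at most 5, so the width is 5 − 1 = 4 and tw(G) ≤ 4. On the other hand G contains the 5-clique {1, 3, 4, 6, 7}. A clique must lie in a single bag of any decomposition, so no decomposition can have width below 4. Hence tw(G) = 4 exactly.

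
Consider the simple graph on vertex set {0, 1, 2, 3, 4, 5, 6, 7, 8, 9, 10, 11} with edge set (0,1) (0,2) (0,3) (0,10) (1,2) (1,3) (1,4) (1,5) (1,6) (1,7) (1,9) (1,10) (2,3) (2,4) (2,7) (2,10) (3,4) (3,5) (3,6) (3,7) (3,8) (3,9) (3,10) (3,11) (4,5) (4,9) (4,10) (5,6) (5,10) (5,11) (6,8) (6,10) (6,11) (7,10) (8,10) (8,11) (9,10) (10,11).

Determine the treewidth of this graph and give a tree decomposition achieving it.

Treewidth 4.
One optimal decomposition is:
Bags: B1 = {1, 3, 5, 6, 10}  B2 = {3, 5, 6, 10, 11}  B3 = {1, 3, 4, 5, 10}  B4 = {1, 2, 3, 4, 10}  B5 = {1, 2, 3, 7, 10}  B6 = {3, 6, 8, 10, 11}  B7 = {1, 3, 4, 9, 10}  B8 = {0, 1, 2, 3, 10}
Tree: B1–B2, B1–B3, B3–B4, B4–B5, B2–B6, B4–B7, B4–B8

The largest bag has 5 vertices, giving width 4; this decomposition certifies tw(G) ≤ 4. Conversely, {3, 6, 8, 10, 11} is a clique of size 5, and the vertices of any clique must share a bag in every tree decomposition; so some bag has ≥ 5 vertices and tw(G) ≥ 4. The upper and lower bounds meet at 4, so that is the treewidth.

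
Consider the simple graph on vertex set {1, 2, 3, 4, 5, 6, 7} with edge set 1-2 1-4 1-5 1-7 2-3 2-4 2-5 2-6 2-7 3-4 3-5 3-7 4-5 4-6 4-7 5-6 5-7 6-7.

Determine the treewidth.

A width-4 tree decomposition is:
Bags: B1 = {2, 4, 5, 6, 7}  B2 = {1, 2, 4, 5, 7}  B3 = {2, 3, 4, 5, 7}
Tree: B1–B2, B1–B3
The largest bag has 5 vertices, giving width 4; this decomposition certifies tw(G) ≤ 4. Conversely, {1, 2, 4, 5, 7} is a clique of size 5, and the vertices of any clique must share a bag in every tree decomposition; so some bag has ≥ 5 vertices and tw(G) ≥ 4. The upper and lower bounds meet at 4, so that is the treewidth.

4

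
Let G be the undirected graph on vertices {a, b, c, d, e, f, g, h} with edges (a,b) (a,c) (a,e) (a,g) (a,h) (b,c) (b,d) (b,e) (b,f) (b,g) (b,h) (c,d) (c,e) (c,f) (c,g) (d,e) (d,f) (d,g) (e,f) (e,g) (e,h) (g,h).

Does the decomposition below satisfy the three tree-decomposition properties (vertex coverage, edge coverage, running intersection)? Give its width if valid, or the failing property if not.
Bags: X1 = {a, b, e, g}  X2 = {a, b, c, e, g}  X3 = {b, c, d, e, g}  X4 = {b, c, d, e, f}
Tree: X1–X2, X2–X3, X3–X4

No — vertex h appears in no bag.

A tree decomposition must satisfy three properties: every vertex lies in some bag; for every edge, both endpoints lie together in some bag; and for every vertex, the bags containing it form a connected subtree. Here vertex h appears in no bag, so the decomposition is invalid.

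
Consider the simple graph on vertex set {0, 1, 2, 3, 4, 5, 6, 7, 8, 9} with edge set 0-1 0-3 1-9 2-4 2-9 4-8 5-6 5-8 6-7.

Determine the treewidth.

A width-1 tree decomposition is:
Bags: B1 = {6, 7}  B2 = {5, 6}  B3 = {5, 8}  B4 = {4, 8}  B5 = {2, 4}  B6 = {2, 9}  B7 = {1, 9}  B8 = {0, 1}  B9 = {0, 3}
Tree: B1–B2, B2–B3, B3–B4, B4–B5, B5–B6, B6–B7, B7–B8, B8–B9
Every bag has size at most 2, so the width is 2 − 1 = 1 and tw(G) ≤ 1. Since G has at least one edge (e.g. 7–6), it is not an edgeless graph, so tw(G) ≥ 1. Therefore the treewidth is 1.

1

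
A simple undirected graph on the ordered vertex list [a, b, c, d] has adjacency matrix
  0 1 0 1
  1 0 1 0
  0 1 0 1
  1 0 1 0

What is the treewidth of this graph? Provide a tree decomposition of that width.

Treewidth 2.
Bags: B1 = {a, c, d}  B2 = {a, b, c}
Tree: B1–B2

The largest bag has 3 vertices, giving width 2; this decomposition certifies tw(G) ≤ 2. For the lower bound, G contains the cycle c–d–a–b–c, so G is not a forest; only forests have treewidth ≤ 1, hence tw(G) ≥ 2. Combining the bounds, tw(G) = 2.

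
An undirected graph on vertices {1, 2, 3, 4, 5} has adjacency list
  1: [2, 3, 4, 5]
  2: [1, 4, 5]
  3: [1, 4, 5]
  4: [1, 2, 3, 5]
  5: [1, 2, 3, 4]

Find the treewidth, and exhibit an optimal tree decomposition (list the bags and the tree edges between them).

Treewidth 3.
One such decomposition:
Bags: B1 = {1, 3, 4, 5}  B2 = {1, 2, 4, 5}
Tree: B1–B2

The largest bag has 4 vertices, giving width 3; this decomposition certifies tw(G) ≤ 3. For the lower bound, the 4 vertices {1, 2, 4, 5} are pairwise adjacent, and any tree decomposition puts a clique entirely inside one bag — forcing width ≥ 3. Therefore the treewidth is 3.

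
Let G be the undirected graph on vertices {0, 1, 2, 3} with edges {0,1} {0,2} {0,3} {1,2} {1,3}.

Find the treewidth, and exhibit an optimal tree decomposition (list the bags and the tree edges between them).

Every bag has size at most 3, so the width is 3 − 1 = 2 and tw(G) ≤ 2. Conversely, {0, 1, 2} is a clique of size 3, and the vertices of any clique must share a bag in every tree decomposition; so some bag has ≥ 3 vertices and tw(G) ≥ 2. Hence tw(G) = 2 exactly.

Treewidth 2.
One such decomposition:
Bags: B1 = {0, 1, 2}  B2 = {0, 1, 3}
Tree: B1–B2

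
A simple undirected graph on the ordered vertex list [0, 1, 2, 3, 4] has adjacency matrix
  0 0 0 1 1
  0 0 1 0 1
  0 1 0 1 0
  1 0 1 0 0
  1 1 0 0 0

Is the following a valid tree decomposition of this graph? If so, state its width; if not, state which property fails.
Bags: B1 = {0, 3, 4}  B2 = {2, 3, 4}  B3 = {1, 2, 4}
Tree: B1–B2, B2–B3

Every vertex of G appears in some bag (union = {0, 1, 2, 3, 4}); every edge is covered by a bag; and for each vertex v the set of bags containing v is connected in the bag tree. The decomposition is therefore valid. The largest bag has 3 vertices, so the width is 2.

Yes; width 2.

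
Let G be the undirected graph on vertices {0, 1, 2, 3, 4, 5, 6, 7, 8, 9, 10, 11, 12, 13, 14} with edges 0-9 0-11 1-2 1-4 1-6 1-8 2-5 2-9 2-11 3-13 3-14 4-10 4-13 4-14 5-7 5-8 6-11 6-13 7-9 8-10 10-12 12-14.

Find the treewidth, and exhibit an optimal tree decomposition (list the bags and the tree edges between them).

Every bag has size at most 4, so the width is 4 − 1 = 3 and tw(G) ≤ 3. For the lower bound: the 4 vertex sets {0,7,9}, {5}, {2}, {1,6,8,11} are disjoint, each induces a connected subgraph, and every pair is joined by at least one edge of G. Contracting each set to a single vertex therefore yields K_{4} as a minor, and since treewidth is minor-monotone, tw(G) ≥ tw(K_{4}) = 3. The upper and lower bounds meet at 3, so that is the treewidth.

Treewidth 3.
One such decomposition:
Bags: B1 = {0, 5, 7, 9}  B2 = {0, 2, 5, 9}  B3 = {0, 2, 5, 11}  B4 = {2, 5, 8, 11}  B5 = {1, 2, 8, 11}  B6 = {1, 6, 8, 11}  B7 = {1, 6, 8, 10}  B8 = {1, 4, 6, 10}  B9 = {4, 6, 10, 13}  B10 = {4, 10, 12, 13}  B11 = {4, 12, 13, 14}  B12 = {3, 12, 13, 14}
Tree: B1–B2, B2–B3, B3–B4, B4–B5, B5–B6, B6–B7, B7–B8, B8–B9, B9–B10, B10–B11, B11–B12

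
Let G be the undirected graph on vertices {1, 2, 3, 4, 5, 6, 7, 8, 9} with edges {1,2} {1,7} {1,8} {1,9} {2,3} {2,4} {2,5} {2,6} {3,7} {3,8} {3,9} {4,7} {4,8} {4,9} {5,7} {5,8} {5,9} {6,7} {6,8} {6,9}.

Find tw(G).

4

A width-4 tree decomposition is:
Bags: B1 = {2, 4, 7, 8, 9}  B2 = {2, 5, 7, 8, 9}  B3 = {2, 3, 7, 8, 9}  B4 = {2, 6, 7, 8, 9}  B5 = {1, 2, 7, 8, 9}
Tree: B1–B2, B2–B3, B3–B4, B4–B5
Each bag holds 5 vertices, so the decomposition has width 4, which upper-bounds the treewidth. For the lower bound: the 5 vertex sets {4,7}, {5,9}, {3,8}, {2}, {6} are disjoint, each induces a connected subgraph, and every pair is joined by at least one edge of G. Contracting each set to a single vertex therefore yields K_{5} as a minor, and since treewidth is minor-monotone, tw(G) ≥ tw(K_{5}) = 4. Combining the bounds, tw(G) = 4.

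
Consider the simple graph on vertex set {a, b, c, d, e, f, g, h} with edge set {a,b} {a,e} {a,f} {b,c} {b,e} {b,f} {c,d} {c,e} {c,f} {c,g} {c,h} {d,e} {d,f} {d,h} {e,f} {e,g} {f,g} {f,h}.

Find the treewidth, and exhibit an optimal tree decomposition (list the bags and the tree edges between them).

The largest bag has 4 vertices, giving width 3; this decomposition certifies tw(G) ≤ 3. Conversely, {c, d, e, f} is a clique of size 4, and the vertices of any clique must share a bag in every tree decomposition; so some bag has ≥ 4 vertices and tw(G) ≥ 3. Combining the bounds, tw(G) = 3.

Treewidth 3.
One such decomposition:
Bags: B1 = {c, d, e, f}  B2 = {c, e, f, g}  B3 = {b, c, e, f}  B4 = {c, d, f, h}  B5 = {a, b, e, f}
Tree: B1–B2, B2–B3, B1–B4, B3–B5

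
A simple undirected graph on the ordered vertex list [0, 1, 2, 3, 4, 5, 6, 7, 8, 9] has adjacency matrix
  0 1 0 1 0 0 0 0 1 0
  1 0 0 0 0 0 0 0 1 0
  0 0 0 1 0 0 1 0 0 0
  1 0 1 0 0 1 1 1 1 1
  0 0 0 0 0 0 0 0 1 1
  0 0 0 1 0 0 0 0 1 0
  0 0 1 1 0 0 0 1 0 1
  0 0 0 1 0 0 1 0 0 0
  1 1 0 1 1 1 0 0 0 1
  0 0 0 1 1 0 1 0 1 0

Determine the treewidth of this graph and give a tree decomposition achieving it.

Treewidth 2.
One such decomposition:
Bags: B1 = {3, 6, 9}  B2 = {3, 8, 9}  B3 = {3, 5, 8}  B4 = {3, 6, 7}  B5 = {0, 3, 8}  B6 = {0, 1, 8}  B7 = {2, 3, 6}  B8 = {4, 8, 9}
Tree: B1–B2, B2–B3, B1–B4, B3–B5, B5–B6, B1–B7, B2–B8

Every bag has size at most 3, so the width is 3 − 1 = 2 and tw(G) ≤ 2. For the lower bound, the 3 vertices {0, 1, 8} are pairwise adjacent, and any tree decomposition puts a clique entirely inside one bag — forcing width ≥ 2. Therefore the treewidth is 2.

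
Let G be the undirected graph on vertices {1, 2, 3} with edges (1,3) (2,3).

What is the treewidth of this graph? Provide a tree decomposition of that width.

The largest bag has 2 vertices, giving width 1; this decomposition certifies tw(G) ≤ 1. Since G has at least one edge (e.g. 1–3), it is not an edgeless graph, so tw(G) ≥ 1. Combining the bounds, tw(G) = 1.

Treewidth 1.
One such decomposition:
Bags: B1 = {1, 3}  B2 = {2, 3}
Tree: B1–B2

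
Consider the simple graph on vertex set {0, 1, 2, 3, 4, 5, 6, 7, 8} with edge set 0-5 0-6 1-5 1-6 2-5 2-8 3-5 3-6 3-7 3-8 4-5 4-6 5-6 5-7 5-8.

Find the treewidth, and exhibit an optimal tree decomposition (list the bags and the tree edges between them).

Treewidth 2.
One such decomposition:
Bags: B1 = {3, 5, 6}  B2 = {0, 5, 6}  B3 = {4, 5, 6}  B4 = {1, 5, 6}  B5 = {3, 5, 8}  B6 = {3, 5, 7}  B7 = {2, 5, 8}
Tree: B1–B2, B1–B3, B3–B4, B1–B5, B5–B6, B5–B7

The largest bag has 3 vertices, giving width 2; this decomposition certifies tw(G) ≤ 2. For the lower bound, the 3 vertices {2, 5, 8} are pairwise adjacent, and any tree decomposition puts a clique entirely inside one bag — forcing width ≥ 2. Combining the bounds, tw(G) = 2.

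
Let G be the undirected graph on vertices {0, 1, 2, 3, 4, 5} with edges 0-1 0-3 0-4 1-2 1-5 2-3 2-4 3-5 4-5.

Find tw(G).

3

A width-3 tree decomposition is:
Bags: B1 = {0, 2, 3, 5}  B2 = {0, 1, 2, 5}  B3 = {0, 2, 4, 5}
Tree: B1–B2, B2–B3
Each bag holds 4 vertices, so the decomposition has width 3, which upper-bounds the treewidth. For the lower bound: the 4 vertex sets {0,3}, {1,5}, {2}, {4} are disjoint, each induces a connected subgraph, and every pair is joined by at least one edge of G. Contracting each set to a single vertex therefore yields K_{4} as a minor, and since treewidth is minor-monotone, tw(G) ≥ tw(K_{4}) = 3. Hence tw(G) = 3 exactly.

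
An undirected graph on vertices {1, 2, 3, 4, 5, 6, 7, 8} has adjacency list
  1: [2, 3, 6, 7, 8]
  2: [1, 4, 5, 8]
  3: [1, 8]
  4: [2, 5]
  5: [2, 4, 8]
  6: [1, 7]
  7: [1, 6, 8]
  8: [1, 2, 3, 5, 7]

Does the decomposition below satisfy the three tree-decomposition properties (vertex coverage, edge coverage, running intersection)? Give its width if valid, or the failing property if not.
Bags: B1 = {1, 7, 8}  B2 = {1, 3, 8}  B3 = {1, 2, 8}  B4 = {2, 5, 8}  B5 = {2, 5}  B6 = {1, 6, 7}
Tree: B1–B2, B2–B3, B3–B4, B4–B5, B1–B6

A tree decomposition must satisfy three properties: every vertex lies in some bag; for every edge, both endpoints lie together in some bag; and for every vertex, the bags containing it form a connected subtree. Here vertex 4 appears in no bag, so the decomposition is invalid.

No — vertex 4 appears in no bag.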